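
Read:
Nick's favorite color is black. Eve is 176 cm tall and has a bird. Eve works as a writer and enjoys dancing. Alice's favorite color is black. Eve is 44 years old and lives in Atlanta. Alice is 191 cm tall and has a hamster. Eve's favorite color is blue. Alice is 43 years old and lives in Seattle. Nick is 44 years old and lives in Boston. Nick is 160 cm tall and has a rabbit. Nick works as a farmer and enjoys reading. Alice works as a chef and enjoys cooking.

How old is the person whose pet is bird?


Person with pet=bird is Eve, age 44

44


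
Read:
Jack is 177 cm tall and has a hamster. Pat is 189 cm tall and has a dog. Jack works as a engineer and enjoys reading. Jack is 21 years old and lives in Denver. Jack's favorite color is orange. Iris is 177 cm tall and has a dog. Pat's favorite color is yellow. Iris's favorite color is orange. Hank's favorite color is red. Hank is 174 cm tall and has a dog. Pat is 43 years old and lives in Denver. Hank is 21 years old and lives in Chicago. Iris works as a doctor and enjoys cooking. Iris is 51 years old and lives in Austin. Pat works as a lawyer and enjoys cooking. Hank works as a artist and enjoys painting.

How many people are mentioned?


People: Iris, Hank, Pat, Jack. Count = 4

4


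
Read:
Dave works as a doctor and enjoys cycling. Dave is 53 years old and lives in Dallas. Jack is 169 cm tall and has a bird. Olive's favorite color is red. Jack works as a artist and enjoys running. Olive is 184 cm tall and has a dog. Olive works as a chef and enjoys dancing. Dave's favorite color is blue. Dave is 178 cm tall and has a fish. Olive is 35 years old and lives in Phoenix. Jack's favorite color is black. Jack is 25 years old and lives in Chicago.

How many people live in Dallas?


Count in Dallas: 1

1


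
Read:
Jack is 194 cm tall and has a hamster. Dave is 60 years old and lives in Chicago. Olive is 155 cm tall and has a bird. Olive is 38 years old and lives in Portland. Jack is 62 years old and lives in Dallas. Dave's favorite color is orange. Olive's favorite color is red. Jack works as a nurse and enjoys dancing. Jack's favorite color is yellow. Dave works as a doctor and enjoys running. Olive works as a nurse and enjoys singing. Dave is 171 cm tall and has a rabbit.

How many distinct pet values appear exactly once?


Unique pet values: 3

3


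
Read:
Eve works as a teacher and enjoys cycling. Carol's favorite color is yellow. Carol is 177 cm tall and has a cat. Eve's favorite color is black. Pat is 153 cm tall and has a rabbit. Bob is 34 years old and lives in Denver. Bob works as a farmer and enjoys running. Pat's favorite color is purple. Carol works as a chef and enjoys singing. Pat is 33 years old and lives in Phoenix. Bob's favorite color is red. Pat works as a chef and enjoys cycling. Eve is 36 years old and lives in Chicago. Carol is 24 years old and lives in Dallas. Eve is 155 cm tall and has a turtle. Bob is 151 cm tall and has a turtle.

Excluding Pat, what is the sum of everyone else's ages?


Sum (excluding Pat): 94

94


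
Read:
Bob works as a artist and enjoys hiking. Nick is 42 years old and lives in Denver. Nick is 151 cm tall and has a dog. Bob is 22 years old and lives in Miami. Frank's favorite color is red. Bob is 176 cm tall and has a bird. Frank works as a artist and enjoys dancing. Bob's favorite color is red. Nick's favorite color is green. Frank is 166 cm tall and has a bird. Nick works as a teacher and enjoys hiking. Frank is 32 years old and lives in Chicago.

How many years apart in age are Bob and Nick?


22 vs 42, diff = 20

20


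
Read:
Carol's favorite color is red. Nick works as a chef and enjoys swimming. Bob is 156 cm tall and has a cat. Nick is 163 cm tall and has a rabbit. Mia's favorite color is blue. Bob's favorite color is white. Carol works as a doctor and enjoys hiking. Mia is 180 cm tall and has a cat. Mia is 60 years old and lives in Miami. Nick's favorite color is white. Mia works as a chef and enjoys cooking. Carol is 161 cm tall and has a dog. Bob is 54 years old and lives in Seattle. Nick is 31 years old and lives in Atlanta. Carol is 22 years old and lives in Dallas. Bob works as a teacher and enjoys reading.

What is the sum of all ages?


31+22+54+60 = 167

167


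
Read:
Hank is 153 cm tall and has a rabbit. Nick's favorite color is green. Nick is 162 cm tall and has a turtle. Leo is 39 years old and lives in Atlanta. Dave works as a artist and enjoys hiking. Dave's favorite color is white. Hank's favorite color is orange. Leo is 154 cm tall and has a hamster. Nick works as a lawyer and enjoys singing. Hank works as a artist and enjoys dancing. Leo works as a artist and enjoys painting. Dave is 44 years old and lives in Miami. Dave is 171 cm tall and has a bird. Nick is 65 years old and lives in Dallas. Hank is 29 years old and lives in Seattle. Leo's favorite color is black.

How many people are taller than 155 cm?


Taller than 155: 2

2


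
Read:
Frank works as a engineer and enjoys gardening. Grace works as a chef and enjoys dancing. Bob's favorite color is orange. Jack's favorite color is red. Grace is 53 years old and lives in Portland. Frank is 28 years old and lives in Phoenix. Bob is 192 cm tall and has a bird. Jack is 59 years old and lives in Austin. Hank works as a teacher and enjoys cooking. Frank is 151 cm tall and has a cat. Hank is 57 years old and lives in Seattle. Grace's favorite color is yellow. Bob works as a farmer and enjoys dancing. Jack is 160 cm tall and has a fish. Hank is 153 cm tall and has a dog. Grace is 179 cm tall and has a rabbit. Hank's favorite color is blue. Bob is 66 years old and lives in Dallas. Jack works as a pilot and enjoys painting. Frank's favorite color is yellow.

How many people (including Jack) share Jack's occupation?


Jack is a pilot. Count = 1

1


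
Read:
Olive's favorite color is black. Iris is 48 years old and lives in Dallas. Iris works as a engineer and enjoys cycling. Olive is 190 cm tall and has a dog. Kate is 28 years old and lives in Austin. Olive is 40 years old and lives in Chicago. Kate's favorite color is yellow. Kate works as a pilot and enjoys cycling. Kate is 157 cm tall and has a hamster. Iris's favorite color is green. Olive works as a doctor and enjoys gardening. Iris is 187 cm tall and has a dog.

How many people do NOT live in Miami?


Not in Miami: 3

3


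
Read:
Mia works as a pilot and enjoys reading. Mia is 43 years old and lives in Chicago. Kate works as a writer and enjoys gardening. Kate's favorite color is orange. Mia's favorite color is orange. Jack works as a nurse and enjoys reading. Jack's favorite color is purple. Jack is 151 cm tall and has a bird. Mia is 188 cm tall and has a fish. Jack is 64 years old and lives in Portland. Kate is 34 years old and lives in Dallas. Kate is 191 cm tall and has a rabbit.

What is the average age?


Sum=141, n=3, avg=47

47


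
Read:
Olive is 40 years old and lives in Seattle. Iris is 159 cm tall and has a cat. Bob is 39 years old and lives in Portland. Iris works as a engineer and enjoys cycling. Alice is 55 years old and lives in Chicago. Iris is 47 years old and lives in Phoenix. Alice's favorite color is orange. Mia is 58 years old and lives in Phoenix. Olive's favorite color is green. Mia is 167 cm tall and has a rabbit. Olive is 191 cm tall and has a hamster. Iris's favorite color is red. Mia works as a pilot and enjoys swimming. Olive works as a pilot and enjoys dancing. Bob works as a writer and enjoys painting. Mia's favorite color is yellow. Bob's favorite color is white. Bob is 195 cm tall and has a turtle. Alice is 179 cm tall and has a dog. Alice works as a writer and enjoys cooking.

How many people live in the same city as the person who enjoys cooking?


Person with hobby cooking is Alice, city Chicago. Count = 1

1


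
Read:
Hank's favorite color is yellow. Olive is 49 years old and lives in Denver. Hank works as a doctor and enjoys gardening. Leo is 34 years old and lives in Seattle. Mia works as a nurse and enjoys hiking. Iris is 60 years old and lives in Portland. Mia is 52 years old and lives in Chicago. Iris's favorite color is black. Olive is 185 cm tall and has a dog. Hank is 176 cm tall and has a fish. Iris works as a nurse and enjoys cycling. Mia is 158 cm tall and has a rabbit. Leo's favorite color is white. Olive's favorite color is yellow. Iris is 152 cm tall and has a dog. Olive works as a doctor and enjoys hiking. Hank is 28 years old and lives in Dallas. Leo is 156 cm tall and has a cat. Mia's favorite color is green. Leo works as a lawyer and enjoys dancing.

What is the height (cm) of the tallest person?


Tallest: Olive at 185 cm

185


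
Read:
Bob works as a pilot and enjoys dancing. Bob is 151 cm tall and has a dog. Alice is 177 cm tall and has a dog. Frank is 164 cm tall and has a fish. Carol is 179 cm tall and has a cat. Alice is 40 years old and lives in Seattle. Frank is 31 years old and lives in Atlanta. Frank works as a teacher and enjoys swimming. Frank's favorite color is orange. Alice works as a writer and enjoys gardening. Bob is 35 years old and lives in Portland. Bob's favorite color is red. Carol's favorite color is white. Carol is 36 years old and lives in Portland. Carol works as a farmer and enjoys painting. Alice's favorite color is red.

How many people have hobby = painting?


Count: 1

1


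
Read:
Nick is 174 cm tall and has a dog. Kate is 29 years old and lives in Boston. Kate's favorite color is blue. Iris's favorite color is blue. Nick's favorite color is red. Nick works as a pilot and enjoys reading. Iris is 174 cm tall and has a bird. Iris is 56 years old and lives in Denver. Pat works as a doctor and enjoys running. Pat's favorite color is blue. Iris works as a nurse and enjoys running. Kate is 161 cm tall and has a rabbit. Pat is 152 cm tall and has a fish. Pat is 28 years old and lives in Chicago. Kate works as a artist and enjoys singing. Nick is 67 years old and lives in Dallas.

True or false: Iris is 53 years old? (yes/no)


Iris is actually 56. no

no


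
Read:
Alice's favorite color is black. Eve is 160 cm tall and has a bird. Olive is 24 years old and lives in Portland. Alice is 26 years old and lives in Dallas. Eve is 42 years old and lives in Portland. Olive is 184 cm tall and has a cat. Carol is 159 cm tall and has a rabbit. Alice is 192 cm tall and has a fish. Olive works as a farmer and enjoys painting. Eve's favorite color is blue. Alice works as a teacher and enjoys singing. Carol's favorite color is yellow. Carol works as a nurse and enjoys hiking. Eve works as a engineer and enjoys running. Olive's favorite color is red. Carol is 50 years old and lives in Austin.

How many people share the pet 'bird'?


Count: 1

1


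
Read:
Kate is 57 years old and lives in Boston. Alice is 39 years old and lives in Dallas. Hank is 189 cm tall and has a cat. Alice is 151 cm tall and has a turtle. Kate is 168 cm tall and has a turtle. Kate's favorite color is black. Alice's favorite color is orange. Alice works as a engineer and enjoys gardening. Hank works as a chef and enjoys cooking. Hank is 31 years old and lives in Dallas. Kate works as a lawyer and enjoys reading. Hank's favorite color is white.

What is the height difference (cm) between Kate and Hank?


|168 - 189| = 21

21


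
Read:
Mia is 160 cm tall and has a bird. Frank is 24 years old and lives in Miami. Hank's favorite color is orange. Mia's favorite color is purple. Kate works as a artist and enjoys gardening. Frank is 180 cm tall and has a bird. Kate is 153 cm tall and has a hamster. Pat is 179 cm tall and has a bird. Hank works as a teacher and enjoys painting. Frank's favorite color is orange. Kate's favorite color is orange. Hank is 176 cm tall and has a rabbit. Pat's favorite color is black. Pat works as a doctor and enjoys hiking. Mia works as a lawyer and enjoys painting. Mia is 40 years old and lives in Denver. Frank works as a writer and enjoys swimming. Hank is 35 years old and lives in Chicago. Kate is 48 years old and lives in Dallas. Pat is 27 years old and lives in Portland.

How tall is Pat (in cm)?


Pat is 179 cm tall

179


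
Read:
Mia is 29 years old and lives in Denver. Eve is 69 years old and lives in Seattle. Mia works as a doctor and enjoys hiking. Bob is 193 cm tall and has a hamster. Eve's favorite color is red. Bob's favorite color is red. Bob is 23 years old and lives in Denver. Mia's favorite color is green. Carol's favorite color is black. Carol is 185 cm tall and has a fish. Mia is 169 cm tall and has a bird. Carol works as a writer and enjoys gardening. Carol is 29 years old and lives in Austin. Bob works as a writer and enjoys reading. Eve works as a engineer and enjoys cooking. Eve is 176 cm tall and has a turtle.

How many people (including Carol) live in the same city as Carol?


Carol lives in Austin. Count = 1

1


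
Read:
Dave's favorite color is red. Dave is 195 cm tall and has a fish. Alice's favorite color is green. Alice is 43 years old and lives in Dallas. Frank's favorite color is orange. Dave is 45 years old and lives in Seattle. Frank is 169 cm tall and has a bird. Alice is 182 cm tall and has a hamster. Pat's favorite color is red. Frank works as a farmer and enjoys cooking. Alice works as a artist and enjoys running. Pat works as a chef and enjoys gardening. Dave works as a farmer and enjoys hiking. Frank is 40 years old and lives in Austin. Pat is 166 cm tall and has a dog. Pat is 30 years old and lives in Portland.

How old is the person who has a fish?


Person with fish is Dave, age 45

45


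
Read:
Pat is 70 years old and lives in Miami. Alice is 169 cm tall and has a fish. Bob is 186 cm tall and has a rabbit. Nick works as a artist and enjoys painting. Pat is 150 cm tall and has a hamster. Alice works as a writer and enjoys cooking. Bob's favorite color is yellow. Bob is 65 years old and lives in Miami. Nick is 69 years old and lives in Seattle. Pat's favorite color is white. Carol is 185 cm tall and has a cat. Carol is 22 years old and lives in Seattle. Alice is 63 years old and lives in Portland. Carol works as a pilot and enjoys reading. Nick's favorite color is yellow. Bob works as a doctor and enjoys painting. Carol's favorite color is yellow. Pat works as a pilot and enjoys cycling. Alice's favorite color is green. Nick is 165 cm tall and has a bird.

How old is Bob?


Bob is 65 years old

65


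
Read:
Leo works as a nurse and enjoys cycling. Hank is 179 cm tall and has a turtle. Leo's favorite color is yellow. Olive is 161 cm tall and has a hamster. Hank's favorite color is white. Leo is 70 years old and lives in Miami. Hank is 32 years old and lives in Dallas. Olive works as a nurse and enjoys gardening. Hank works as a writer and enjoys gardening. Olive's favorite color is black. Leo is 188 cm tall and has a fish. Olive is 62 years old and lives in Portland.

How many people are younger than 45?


Filter: 1

1


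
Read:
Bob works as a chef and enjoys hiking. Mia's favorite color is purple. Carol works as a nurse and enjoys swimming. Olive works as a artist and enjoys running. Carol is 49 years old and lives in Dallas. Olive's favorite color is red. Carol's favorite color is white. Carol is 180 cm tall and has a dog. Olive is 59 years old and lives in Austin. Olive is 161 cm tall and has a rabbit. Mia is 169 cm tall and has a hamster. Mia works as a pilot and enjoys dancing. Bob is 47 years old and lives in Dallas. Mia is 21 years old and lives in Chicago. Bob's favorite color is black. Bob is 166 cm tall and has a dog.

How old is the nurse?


The nurse is Carol, age 49

49


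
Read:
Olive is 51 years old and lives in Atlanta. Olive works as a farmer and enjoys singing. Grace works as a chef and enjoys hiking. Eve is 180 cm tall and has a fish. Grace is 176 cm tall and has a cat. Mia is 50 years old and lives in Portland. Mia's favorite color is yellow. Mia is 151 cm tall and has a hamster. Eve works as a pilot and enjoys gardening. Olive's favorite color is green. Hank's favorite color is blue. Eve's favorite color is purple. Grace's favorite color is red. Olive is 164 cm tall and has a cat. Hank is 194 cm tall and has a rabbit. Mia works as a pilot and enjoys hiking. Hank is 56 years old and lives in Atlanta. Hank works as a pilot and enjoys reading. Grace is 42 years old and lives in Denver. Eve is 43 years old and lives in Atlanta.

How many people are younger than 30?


Filter: 0

0


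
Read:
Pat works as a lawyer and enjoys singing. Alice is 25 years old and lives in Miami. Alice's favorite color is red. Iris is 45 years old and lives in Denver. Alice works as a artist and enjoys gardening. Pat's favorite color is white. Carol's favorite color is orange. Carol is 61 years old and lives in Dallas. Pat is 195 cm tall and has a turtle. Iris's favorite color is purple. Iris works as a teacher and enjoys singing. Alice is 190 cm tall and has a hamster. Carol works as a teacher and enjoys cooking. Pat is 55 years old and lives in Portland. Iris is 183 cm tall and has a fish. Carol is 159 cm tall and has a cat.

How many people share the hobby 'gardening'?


Count: 1

1


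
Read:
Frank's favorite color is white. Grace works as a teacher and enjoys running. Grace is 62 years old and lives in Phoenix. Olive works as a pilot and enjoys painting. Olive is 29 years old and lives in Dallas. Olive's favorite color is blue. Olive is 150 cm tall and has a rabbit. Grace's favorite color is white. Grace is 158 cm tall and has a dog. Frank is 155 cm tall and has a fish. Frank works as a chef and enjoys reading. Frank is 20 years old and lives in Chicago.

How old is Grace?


Grace is 62 years old

62


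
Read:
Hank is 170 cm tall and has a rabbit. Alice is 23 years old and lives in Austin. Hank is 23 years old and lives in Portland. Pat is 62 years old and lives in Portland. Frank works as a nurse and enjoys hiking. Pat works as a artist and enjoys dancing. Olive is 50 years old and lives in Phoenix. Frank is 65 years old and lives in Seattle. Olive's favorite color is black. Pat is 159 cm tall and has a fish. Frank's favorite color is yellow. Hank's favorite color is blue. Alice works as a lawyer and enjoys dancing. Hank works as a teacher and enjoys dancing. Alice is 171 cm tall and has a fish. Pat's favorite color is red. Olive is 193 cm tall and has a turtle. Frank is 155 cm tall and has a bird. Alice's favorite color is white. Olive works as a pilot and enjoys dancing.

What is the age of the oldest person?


Oldest: Frank at 65

65


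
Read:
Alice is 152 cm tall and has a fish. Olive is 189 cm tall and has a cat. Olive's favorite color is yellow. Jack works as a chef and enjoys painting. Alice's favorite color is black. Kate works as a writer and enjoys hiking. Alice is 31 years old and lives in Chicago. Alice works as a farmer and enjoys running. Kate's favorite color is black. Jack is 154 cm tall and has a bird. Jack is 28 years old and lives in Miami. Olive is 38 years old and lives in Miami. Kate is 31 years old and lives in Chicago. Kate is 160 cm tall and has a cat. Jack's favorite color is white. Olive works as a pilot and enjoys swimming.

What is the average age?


Sum=128, n=4, avg=32

32


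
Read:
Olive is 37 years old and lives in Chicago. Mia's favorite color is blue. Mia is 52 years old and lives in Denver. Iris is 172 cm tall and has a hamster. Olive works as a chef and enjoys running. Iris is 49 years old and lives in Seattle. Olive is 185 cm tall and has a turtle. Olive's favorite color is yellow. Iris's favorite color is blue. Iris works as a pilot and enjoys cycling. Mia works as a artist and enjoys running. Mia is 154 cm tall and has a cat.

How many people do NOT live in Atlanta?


Not in Atlanta: 3

3


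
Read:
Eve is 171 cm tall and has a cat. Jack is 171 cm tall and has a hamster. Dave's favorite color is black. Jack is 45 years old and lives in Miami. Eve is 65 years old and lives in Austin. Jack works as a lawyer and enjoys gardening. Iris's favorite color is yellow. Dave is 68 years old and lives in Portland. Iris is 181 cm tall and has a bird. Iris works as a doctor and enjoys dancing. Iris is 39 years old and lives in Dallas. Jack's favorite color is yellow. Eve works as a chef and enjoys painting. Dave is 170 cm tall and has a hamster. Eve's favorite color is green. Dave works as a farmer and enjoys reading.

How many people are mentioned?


People: Iris, Eve, Jack, Dave. Count = 4

4


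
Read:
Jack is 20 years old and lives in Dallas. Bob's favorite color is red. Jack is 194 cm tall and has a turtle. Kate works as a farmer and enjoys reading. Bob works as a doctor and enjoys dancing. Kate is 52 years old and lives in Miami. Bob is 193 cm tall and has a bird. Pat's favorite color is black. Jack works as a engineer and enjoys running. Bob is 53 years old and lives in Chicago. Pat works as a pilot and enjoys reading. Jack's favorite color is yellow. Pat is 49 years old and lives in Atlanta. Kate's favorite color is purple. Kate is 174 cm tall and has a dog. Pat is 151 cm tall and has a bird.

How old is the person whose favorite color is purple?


Person with favorite color=purple is Kate, age 52

52


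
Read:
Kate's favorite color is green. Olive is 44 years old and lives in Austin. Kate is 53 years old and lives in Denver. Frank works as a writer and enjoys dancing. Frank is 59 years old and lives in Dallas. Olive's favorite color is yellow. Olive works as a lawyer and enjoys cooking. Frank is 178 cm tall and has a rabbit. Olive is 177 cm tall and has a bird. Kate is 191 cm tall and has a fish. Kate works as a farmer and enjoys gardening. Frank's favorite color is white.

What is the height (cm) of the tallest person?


Tallest: Kate at 191 cm

191


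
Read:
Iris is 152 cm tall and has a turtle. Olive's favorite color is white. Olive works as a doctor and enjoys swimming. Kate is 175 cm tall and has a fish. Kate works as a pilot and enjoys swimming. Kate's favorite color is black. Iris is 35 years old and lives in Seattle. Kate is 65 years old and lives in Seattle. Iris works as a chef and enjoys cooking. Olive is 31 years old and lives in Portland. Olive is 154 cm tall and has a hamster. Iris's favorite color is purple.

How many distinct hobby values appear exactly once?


Unique hobby values: 1

1


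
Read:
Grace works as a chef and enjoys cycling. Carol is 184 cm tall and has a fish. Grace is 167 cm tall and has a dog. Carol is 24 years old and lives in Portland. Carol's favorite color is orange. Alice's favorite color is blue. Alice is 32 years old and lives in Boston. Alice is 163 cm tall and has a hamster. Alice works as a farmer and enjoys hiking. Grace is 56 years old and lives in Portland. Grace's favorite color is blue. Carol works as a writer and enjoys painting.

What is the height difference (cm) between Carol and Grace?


|184 - 167| = 17

17


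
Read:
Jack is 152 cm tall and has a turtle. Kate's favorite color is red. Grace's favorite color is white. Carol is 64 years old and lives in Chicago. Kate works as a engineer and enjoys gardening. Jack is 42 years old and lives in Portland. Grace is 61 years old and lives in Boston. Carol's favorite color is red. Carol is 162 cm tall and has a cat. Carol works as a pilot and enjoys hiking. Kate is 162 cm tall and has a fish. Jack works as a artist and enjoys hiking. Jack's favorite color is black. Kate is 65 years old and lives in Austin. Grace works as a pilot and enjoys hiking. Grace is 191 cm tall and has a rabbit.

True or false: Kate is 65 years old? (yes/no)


Kate is actually 65. yes

yes


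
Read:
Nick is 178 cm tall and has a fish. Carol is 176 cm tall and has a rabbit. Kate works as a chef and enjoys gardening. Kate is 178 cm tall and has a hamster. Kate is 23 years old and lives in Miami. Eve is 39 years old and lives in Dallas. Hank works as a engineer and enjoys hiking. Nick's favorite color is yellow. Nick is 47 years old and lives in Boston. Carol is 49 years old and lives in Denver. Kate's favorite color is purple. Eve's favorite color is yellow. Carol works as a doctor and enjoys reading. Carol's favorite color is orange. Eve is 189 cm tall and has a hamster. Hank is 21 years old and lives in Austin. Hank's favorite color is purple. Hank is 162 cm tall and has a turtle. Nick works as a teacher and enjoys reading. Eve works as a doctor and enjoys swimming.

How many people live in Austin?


Count in Austin: 1

1


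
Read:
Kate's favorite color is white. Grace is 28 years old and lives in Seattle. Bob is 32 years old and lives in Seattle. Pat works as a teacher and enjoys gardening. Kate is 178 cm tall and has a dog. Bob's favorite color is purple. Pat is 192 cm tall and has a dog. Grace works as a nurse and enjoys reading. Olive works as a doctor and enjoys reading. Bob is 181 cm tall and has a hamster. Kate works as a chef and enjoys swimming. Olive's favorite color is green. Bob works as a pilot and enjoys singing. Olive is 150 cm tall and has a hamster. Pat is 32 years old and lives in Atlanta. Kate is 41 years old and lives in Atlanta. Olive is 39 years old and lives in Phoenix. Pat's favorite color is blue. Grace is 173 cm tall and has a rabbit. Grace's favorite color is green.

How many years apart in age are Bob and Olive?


32 vs 39, diff = 7

7


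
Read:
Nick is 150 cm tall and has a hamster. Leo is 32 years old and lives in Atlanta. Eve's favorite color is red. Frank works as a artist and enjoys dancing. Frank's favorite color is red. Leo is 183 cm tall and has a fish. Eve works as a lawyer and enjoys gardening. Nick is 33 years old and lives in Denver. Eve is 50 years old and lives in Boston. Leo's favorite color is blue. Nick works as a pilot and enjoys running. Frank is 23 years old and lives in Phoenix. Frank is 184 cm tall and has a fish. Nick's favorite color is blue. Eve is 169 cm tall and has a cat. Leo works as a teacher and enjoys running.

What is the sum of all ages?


50+32+23+33 = 138

138


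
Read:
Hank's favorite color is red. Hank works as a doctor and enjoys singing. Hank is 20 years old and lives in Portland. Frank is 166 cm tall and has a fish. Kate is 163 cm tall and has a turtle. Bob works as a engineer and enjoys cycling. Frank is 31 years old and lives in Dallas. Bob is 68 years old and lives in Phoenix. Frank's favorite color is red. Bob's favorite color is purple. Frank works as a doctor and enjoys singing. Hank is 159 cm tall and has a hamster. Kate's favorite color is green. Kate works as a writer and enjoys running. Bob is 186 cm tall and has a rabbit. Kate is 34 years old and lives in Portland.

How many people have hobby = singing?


Count: 2

2


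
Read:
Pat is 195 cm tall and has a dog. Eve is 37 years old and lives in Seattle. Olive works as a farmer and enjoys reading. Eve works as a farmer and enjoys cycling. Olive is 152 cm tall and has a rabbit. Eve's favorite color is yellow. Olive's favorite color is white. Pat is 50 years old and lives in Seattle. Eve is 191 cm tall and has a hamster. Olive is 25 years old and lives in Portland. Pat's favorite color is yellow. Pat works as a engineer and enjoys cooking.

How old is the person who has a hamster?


Person with hamster is Eve, age 37

37


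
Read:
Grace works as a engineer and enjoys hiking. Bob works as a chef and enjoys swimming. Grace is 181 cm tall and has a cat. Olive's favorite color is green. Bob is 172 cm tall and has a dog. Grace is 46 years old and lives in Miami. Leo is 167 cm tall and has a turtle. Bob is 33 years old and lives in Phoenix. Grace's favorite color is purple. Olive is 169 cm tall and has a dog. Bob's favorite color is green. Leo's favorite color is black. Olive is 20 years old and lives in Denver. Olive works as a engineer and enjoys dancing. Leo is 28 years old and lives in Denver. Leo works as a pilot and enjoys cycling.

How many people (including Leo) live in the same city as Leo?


Leo lives in Denver. Count = 2

2


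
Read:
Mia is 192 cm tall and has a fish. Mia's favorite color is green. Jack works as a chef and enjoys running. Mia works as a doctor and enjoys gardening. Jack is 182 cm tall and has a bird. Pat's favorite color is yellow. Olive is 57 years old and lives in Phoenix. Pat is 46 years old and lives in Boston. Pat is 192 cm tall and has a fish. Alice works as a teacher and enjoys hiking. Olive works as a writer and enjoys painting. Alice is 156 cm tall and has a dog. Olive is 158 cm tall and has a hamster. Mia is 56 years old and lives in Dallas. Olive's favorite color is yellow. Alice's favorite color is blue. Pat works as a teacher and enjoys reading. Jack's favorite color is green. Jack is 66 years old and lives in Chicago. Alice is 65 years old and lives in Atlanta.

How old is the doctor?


The doctor is Mia, age 56

56


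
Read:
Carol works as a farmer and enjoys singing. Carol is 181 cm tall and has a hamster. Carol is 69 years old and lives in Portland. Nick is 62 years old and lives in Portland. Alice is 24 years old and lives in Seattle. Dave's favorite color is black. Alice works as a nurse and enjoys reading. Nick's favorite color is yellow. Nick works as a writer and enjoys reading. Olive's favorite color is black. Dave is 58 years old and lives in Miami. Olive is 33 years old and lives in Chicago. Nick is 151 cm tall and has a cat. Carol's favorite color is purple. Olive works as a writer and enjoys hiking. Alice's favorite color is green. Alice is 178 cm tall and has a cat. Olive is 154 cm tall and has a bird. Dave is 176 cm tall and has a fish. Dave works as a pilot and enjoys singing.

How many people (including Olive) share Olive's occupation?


Olive is a writer. Count = 2

2


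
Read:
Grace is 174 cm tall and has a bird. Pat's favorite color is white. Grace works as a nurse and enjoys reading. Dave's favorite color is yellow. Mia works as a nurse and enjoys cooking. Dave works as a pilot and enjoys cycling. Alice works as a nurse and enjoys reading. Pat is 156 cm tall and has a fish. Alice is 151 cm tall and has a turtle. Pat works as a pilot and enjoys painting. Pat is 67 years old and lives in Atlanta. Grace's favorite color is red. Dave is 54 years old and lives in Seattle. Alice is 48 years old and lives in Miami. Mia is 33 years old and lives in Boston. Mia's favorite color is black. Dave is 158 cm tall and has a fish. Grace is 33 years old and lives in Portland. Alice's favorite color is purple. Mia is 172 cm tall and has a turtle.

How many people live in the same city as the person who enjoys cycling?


Person with hobby cycling is Dave, city Seattle. Count = 1

1


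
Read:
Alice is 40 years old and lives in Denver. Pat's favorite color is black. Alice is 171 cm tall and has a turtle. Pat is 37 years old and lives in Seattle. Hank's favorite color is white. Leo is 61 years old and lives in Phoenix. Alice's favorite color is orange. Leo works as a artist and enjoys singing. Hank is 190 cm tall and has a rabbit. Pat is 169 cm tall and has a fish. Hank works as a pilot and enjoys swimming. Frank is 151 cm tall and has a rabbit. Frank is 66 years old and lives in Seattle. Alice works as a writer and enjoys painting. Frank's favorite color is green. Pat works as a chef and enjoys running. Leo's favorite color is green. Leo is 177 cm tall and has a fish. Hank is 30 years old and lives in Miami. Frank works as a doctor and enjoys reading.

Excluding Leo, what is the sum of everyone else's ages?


Sum (excluding Leo): 173

173


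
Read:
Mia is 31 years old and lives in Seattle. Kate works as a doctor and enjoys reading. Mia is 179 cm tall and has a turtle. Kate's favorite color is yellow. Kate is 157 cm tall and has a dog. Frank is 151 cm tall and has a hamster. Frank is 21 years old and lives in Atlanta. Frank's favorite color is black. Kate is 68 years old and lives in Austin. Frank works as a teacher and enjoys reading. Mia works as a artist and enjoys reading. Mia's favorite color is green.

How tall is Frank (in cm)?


Frank is 151 cm tall

151


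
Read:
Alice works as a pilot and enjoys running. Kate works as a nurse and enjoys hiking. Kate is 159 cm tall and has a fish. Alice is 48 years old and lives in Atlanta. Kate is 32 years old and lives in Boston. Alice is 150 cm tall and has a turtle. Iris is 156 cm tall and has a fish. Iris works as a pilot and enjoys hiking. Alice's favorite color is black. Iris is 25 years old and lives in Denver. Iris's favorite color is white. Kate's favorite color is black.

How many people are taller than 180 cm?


Taller than 180: 0

0


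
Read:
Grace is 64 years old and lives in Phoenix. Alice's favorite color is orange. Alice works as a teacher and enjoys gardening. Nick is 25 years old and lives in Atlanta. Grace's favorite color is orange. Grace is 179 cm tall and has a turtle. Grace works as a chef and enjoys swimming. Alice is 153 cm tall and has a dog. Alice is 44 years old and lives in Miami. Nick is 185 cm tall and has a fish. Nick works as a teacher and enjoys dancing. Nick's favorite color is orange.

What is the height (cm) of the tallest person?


Tallest: Nick at 185 cm

185


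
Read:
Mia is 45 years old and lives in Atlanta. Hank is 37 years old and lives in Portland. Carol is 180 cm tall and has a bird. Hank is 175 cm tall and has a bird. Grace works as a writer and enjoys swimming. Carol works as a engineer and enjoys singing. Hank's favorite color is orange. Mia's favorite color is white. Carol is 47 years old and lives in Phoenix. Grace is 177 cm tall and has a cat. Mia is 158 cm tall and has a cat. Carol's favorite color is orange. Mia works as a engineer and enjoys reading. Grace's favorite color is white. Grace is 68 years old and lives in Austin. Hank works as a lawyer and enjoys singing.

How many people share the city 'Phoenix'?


Count: 1

1


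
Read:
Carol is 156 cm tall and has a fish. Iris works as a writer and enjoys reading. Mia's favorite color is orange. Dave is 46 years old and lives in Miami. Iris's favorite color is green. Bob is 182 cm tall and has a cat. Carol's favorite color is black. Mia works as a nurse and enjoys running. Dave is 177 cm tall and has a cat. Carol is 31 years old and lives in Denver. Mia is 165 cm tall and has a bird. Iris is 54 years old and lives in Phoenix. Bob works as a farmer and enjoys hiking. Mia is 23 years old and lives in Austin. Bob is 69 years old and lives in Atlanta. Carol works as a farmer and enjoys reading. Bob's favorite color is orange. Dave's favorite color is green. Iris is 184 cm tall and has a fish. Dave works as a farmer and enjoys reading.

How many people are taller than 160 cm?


Taller than 160: 4

4


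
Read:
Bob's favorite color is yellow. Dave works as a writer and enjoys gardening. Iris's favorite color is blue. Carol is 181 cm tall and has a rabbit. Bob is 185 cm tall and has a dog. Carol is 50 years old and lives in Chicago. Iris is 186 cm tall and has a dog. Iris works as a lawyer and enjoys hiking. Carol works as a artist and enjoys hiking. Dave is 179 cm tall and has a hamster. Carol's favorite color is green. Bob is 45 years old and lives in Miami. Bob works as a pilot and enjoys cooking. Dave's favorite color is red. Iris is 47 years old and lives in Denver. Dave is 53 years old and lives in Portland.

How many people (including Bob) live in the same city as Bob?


Bob lives in Miami. Count = 1

1


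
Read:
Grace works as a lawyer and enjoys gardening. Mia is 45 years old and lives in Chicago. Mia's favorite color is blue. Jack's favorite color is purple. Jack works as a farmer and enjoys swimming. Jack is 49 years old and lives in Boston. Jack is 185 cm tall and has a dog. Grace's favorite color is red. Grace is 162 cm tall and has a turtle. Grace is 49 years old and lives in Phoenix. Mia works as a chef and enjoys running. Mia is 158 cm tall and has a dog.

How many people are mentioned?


People: Jack, Grace, Mia. Count = 3

3


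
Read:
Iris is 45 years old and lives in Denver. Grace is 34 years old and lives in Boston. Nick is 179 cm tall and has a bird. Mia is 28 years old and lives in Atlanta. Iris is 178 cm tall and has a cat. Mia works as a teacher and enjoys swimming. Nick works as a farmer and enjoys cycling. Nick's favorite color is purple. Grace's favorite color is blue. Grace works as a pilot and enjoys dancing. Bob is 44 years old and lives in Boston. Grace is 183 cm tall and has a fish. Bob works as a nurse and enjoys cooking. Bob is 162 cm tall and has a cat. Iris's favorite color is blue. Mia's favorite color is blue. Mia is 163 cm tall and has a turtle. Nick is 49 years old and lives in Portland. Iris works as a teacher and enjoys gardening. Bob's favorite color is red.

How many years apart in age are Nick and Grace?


49 vs 34, diff = 15

15


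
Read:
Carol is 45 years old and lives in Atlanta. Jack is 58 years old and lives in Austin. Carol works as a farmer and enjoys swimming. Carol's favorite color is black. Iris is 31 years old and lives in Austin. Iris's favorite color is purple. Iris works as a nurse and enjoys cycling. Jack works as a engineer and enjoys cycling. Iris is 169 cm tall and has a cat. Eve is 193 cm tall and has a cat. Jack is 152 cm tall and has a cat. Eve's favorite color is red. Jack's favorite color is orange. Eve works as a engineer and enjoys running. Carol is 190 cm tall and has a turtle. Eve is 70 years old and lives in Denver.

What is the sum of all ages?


58+45+31+70 = 204

204


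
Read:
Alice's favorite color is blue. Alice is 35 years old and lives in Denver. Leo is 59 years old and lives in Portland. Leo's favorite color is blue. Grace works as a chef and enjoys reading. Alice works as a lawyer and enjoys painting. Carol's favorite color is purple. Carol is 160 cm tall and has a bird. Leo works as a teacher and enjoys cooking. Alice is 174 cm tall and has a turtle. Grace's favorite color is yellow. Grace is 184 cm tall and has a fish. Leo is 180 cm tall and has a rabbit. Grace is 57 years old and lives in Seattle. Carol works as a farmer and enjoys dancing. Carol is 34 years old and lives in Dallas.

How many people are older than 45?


Filter: 2

2


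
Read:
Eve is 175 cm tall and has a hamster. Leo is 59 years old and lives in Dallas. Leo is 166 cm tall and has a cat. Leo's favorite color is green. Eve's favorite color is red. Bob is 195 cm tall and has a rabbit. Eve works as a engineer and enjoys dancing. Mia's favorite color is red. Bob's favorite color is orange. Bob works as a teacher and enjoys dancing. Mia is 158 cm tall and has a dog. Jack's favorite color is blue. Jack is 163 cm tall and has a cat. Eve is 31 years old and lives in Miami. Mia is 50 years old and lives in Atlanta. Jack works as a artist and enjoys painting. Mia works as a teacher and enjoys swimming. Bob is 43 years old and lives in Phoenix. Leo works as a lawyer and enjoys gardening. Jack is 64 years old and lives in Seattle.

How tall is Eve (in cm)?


Eve is 175 cm tall

175


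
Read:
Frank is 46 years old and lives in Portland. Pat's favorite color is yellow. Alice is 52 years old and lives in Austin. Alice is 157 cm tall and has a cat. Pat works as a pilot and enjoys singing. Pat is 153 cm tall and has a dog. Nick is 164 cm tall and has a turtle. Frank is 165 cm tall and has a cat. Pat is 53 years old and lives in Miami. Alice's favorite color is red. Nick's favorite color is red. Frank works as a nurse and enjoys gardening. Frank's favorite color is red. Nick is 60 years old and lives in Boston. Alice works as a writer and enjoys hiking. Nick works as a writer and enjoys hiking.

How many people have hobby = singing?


Count: 1

1


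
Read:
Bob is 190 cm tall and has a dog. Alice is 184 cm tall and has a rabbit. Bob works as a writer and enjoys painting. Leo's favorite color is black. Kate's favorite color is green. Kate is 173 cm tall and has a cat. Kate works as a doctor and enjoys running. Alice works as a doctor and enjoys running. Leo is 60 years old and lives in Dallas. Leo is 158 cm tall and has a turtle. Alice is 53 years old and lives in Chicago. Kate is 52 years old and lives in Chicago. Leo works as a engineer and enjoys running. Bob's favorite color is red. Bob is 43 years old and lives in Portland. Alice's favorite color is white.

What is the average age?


Sum=208, n=4, avg=52

52
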